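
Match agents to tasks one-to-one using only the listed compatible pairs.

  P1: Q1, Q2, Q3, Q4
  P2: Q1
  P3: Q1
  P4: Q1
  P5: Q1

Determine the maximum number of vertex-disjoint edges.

2

Unit-capacity flow: source→left, listed edges, right→sink; max matching = max flow.
Augmenting path P1→Q1 (+1); matched 1.
Augmenting path P2→Q1→P1→Q2 (+1); matched 2.
No augmenting path remains; maximum matching = 2.
König certificate: {P1, Q1} is a vertex cover of size 2 (every listed pair touches it), so no matching can be larger.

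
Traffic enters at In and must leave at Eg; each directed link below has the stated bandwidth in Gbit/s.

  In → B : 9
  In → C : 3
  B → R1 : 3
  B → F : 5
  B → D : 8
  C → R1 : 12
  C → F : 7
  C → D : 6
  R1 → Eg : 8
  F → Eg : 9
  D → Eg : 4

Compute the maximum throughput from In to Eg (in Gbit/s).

12

Augment In→B→R1→Eg: bottleneck 3, flow now 3.
Augment In→B→F→Eg: bottleneck 5, flow now 8.
Augment In→B→D→Eg: bottleneck 1, flow now 9.
Augment In→C→R1→Eg: bottleneck 3, flow now 12.
No augmenting path remains; maximum flow = 12.
In the residual graph, reachable from In: {In}.
Min-cut edges: In→B (9), In→C (3); capacity 9 + 3 = 12.
This cut is saturated, so no flow can exceed 12.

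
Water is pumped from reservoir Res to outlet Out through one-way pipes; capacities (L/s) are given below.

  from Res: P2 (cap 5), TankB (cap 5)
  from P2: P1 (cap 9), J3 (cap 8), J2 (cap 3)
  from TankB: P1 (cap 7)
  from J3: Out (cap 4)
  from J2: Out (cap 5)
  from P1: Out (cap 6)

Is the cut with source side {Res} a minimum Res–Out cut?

Given cut capacity: 5 + 5 = 10.
Augment Res→P2→J3→Out: bottleneck 4, flow now 4.
Augment Res→P2→J2→Out: bottleneck 1, flow now 5.
Augment Res→TankB→P1→Out: bottleneck 5, flow now 10.
No augmenting path remains; maximum flow = 10.
Cut capacity 10 equals the max flow, so it is a minimum cut.

Yes — it is a minimum cut (capacity 10).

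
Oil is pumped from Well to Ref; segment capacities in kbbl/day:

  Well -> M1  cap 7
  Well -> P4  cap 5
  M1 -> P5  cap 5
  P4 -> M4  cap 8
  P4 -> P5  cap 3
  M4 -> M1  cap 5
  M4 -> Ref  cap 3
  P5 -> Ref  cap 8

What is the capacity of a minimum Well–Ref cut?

Augment Well→M1→P5→Ref: bottleneck 5, flow now 5.
Augment Well→P4→M4→Ref: bottleneck 3, flow now 8.
Augment Well→P4→P5→Ref: bottleneck 2, flow now 10.
No augmenting path remains; maximum flow = 10.
By max-flow min-cut, the minimum cut capacity equals the max flow.
In the residual graph, reachable from Well: {Well, M1}.
Min-cut edges: Well→P4 (5), M1→P5 (5); capacity 5 + 5 = 10.

10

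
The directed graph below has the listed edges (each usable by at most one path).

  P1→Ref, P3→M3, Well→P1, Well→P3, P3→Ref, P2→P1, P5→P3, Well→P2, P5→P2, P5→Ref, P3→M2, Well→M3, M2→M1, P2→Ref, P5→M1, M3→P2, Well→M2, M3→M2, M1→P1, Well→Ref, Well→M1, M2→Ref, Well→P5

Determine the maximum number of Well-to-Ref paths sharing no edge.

Assign every edge capacity 1; by Menger, the answer equals the max flow.
Path Well→Ref (+1); total 1.
Path Well→P5→Ref (+1); total 2.
Path Well→P1→Ref (+1); total 3.
Path Well→P3→Ref (+1); total 4.
Path Well→P2→Ref (+1); total 5.
Path Well→M2→Ref (+1); total 6.
No residual Well→Ref path; max flow = 6.
Certifying cut of size 6: {M2→Ref, P1→Ref, P2→Ref, Well→P3, Well→P5, Well→Ref}.

6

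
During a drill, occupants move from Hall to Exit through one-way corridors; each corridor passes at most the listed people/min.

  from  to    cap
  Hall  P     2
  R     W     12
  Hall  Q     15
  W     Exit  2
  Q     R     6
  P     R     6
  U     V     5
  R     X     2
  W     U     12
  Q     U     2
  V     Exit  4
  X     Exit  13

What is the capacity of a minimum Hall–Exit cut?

Augment Hall→P→R→W→Exit: bottleneck 2, flow now 2.
Augment Hall→Q→R→X→Exit: bottleneck 2, flow now 4.
Augment Hall→Q→U→V→Exit: bottleneck 2, flow now 6.
Augment Hall→Q→R→W→U→V→Exit: bottleneck 2, flow now 8.
No augmenting path remains; maximum flow = 8.
By max-flow min-cut, the minimum cut capacity equals the max flow.
In the residual graph, reachable from Hall: {Hall, P, Q, R, U, V, W}.
Min-cut edges: R→X (2), V→Exit (4), W→Exit (2); capacity 2 + 4 + 2 = 8.

8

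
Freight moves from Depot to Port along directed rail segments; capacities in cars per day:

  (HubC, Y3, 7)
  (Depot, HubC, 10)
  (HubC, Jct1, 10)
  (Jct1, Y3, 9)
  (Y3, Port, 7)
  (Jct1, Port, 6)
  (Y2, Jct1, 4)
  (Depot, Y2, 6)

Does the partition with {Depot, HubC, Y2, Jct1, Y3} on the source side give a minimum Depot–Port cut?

Given cut capacity: 6 + 7 = 13.
Augment Depot→HubC→Jct1→Port: bottleneck 6, flow now 6.
Augment Depot→HubC→Y3→Port: bottleneck 4, flow now 10.
Augment Depot→Y2→Jct1→Y3→Port: bottleneck 3, flow now 13.
No augmenting path remains; maximum flow = 13.
Cut capacity 13 equals the max flow, so it is a minimum cut.

Yes — it is a minimum cut (capacity 13).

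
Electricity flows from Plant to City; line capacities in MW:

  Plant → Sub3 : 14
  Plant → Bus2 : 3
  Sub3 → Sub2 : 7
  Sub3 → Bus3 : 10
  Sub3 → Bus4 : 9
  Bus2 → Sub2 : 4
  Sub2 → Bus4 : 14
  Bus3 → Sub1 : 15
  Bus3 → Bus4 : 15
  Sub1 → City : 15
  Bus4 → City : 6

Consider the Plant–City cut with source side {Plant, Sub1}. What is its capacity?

32

Edges leaving {Plant, Sub1}: Plant→Sub3 (14), Plant→Bus2 (3), Sub1→City (15).
Cut capacity = 14 + 3 + 15 = 32.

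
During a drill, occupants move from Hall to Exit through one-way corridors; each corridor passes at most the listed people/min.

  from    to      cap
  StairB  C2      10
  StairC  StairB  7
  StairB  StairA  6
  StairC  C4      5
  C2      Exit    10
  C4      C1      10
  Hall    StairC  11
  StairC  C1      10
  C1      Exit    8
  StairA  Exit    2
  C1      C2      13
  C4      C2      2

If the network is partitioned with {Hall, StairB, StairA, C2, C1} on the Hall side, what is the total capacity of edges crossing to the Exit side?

Edges leaving {Hall, StairB, StairA, C2, C1}: Hall→StairC (11), StairA→Exit (2), C2→Exit (10), C1→Exit (8).
Cut capacity = 11 + 2 + 10 + 8 = 31.

31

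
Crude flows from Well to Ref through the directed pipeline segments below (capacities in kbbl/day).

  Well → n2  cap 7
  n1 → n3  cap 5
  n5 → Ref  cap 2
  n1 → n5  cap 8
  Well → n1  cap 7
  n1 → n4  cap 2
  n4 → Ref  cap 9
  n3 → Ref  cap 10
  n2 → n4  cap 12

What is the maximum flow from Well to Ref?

Augment Well→n1→n3→Ref: bottleneck 5, flow now 5.
Augment Well→n1→n4→Ref: bottleneck 2, flow now 7.
Augment Well→n2→n4→Ref: bottleneck 7, flow now 14.
No augmenting path remains; maximum flow = 14.
In the residual graph, reachable from Well: {Well}.
Min-cut edges: Well→n1 (7), Well→n2 (7); capacity 7 + 7 = 14.
This cut is saturated, so no flow can exceed 14.

14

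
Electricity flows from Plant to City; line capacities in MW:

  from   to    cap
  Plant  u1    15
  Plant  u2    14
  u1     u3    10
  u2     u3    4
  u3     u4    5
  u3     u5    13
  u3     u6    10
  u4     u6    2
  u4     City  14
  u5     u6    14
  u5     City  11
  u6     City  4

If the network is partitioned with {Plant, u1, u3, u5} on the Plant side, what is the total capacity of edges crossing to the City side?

54

Edges leaving {Plant, u1, u3, u5}: Plant→u2 (14), u3→u4 (5), u3→u6 (10), u5→u6 (14), u5→City (11).
Cut capacity = 14 + 5 + 10 + 14 + 11 = 54.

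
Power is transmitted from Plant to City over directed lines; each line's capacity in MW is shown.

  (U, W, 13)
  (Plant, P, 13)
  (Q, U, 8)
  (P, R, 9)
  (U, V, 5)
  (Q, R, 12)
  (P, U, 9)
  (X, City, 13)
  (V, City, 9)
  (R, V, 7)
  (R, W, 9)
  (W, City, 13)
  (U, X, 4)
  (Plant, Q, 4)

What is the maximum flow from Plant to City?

17

Augment Plant→P→R→V→City: bottleneck 7, flow now 7.
Augment Plant→P→R→W→City: bottleneck 2, flow now 9.
Augment Plant→P→U→V→City: bottleneck 2, flow now 11.
Augment Plant→P→U→W→City: bottleneck 2, flow now 13.
Augment Plant→Q→R→W→City: bottleneck 4, flow now 17.
No augmenting path remains; maximum flow = 17.
In the residual graph, reachable from Plant: {Plant}.
Min-cut edges: Plant→P (13), Plant→Q (4); capacity 13 + 4 = 17.
This cut is saturated, so no flow can exceed 17.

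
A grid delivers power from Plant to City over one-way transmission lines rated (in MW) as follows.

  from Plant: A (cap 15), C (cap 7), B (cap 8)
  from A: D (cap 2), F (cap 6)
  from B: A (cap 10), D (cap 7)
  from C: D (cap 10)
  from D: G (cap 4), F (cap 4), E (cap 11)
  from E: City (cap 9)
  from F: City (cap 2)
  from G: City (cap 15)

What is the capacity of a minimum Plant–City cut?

15

Augment Plant→A→F→City: bottleneck 2, flow now 2.
Augment Plant→A→D→E→City: bottleneck 2, flow now 4.
Augment Plant→B→D→E→City: bottleneck 7, flow now 11.
Augment Plant→C→D→G→City: bottleneck 4, flow now 15.
No augmenting path remains; maximum flow = 15.
By max-flow min-cut, the minimum cut capacity equals the max flow.
In the residual graph, reachable from Plant: {Plant, A, B, C, D, E, F}.
Min-cut edges: D→G (4), E→City (9), F→City (2); capacity 4 + 9 + 2 = 15.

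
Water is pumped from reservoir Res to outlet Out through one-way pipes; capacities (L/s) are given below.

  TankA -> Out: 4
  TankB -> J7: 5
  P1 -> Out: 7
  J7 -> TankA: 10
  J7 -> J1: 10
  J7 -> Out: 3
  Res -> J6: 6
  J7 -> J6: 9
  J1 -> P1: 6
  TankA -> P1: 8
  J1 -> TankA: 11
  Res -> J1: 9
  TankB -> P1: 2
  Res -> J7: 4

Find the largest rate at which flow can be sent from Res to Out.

Augment Res→J7→Out: bottleneck 3, flow now 3.
Augment Res→J7→TankA→Out: bottleneck 1, flow now 4.
Augment Res→J1→TankA→Out: bottleneck 3, flow now 7.
Augment Res→J1→P1→Out: bottleneck 6, flow now 13.
No augmenting path remains; maximum flow = 13.
In the residual graph, reachable from Res: {Res, J6}.
Min-cut edges: Res→J7 (4), Res→J1 (9); capacity 4 + 9 = 13.
This cut is saturated, so no flow can exceed 13.

13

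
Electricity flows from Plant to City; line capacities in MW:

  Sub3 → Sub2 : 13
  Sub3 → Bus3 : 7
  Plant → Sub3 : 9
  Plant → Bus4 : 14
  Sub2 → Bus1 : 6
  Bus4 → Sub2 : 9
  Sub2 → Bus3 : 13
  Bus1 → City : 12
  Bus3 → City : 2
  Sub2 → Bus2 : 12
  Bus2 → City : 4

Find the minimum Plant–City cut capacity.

Augment Plant→Sub3→Bus3→City: bottleneck 2, flow now 2.
Augment Plant→Sub3→Sub2→Bus2→City: bottleneck 4, flow now 6.
Augment Plant→Sub3→Sub2→Bus1→City: bottleneck 3, flow now 9.
Augment Plant→Bus4→Sub2→Bus1→City: bottleneck 3, flow now 12.
No augmenting path remains; maximum flow = 12.
By max-flow min-cut, the minimum cut capacity equals the max flow.
In the residual graph, reachable from Plant: {Plant, Sub3, Bus4, Sub2, Bus3, Bus2}.
Min-cut edges: Sub2→Bus1 (6), Bus3→City (2), Bus2→City (4); capacity 6 + 2 + 4 = 12.

12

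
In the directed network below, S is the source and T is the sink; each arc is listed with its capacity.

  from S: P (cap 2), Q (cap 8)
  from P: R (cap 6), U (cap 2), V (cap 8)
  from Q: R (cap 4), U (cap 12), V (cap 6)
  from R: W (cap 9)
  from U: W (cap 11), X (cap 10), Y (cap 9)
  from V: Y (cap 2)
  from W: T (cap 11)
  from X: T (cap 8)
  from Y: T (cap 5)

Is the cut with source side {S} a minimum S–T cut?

Yes — it is a minimum cut (capacity 10).

Given cut capacity: 2 + 8 = 10.
Augment S→P→R→W→T: bottleneck 2, flow now 2.
Augment S→Q→R→W→T: bottleneck 4, flow now 6.
Augment S→Q→U→W→T: bottleneck 4, flow now 10.
No augmenting path remains; maximum flow = 10.
Cut capacity 10 equals the max flow, so it is a minimum cut.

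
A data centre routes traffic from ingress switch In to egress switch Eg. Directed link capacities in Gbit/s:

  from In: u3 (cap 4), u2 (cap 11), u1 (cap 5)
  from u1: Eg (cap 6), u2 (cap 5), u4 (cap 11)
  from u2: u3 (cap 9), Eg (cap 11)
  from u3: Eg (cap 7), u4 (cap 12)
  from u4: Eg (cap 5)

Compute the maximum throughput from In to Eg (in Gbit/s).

Augment In→u1→Eg: bottleneck 5, flow now 5.
Augment In→u2→Eg: bottleneck 11, flow now 16.
Augment In→u3→Eg: bottleneck 4, flow now 20.
No augmenting path remains; maximum flow = 20.
In the residual graph, reachable from In: {In}.
Min-cut edges: In→u1 (5), In→u2 (11), In→u3 (4); capacity 5 + 11 + 4 = 20.
This cut is saturated, so no flow can exceed 20.

20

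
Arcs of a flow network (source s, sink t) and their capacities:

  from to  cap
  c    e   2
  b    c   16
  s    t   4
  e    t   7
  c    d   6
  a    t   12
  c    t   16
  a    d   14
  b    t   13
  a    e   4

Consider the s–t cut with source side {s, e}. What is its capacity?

11

Edges leaving {s, e}: s→t (4), e→t (7).
Cut capacity = 4 + 7 = 11.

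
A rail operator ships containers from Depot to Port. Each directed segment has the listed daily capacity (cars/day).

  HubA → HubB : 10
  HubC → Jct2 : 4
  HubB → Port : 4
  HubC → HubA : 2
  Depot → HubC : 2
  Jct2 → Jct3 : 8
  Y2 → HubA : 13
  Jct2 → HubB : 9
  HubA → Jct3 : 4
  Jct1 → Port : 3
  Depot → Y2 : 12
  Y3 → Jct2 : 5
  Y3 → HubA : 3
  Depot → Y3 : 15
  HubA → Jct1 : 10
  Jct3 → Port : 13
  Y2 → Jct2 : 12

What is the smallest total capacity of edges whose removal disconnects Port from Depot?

Augment Depot→Y3→Jct2→Jct3→Port: bottleneck 5, flow now 5.
Augment Depot→Y3→HubA→Jct1→Port: bottleneck 3, flow now 8.
Augment Depot→HubC→Jct2→Jct3→Port: bottleneck 2, flow now 10.
Augment Depot→Y2→Jct2→Jct3→Port: bottleneck 1, flow now 11.
Augment Depot→Y2→Jct2→HubB→Port: bottleneck 4, flow now 15.
Augment Depot→Y2→HubA→Jct3→Port: bottleneck 4, flow now 19.
No augmenting path remains; maximum flow = 19.
By max-flow min-cut, the minimum cut capacity equals the max flow.
In the residual graph, reachable from Depot: {Depot, Y3, HubC, Y2, Jct2, HubA, Jct1, HubB}.
Min-cut edges: Jct2→Jct3 (8), HubA→Jct3 (4), Jct1→Port (3), HubB→Port (4); capacity 8 + 4 + 3 + 4 = 19.

19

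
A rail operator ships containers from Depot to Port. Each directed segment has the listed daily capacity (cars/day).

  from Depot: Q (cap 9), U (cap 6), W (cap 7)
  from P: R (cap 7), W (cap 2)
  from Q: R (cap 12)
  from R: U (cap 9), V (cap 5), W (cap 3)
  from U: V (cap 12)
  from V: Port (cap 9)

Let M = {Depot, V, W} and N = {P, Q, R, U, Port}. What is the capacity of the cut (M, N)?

24

Edges leaving {Depot, V, W}: Depot→Q (9), Depot→U (6), V→Port (9).
Cut capacity = 9 + 6 + 9 = 24.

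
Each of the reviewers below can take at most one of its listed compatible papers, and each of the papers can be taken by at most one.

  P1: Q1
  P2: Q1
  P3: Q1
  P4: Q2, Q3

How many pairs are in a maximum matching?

2

Unit-capacity flow: source→left, listed edges, right→sink; max matching = max flow.
Augmenting path P1→Q1 (+1); matched 1.
Augmenting path P4→Q2 (+1); matched 2.
No augmenting path remains; maximum matching = 2.
König certificate: {P4, Q1} is a vertex cover of size 2 (every listed pair touches it), so no matching can be larger.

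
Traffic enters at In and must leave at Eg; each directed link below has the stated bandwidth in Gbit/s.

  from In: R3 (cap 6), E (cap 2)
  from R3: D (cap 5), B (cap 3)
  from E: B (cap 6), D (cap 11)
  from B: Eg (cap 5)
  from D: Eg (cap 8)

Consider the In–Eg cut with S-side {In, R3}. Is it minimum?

No — its capacity is 10, but the minimum cut has capacity 8.

Given cut capacity: 2 + 3 + 5 = 10.
Augment In→R3→B→Eg: bottleneck 3, flow now 3.
Augment In→R3→D→Eg: bottleneck 3, flow now 6.
Augment In→E→B→Eg: bottleneck 2, flow now 8.
No augmenting path remains; maximum flow = 8.
In the residual graph, reachable from In: {In}.
Min-cut edges: In→R3 (6), In→E (2); capacity 6 + 2 = 8.
Cut capacity 10 exceeds the max flow 8, so it is not minimum.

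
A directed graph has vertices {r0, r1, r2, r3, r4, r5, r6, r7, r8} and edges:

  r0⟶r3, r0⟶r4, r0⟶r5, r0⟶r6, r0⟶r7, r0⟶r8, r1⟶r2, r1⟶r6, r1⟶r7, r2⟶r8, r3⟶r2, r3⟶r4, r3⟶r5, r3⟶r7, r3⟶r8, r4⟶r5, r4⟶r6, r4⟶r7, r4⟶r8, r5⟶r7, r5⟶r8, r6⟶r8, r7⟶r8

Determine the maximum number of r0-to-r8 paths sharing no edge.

6

Assign every edge capacity 1; by Menger, the answer equals the max flow.
Path r0→r8 (+1); total 1.
Path r0→r3→r8 (+1); total 2.
Path r0→r4→r8 (+1); total 3.
Path r0→r5→r8 (+1); total 4.
Path r0→r6→r8 (+1); total 5.
Path r0→r7→r8 (+1); total 6.
No residual r0→r8 path; max flow = 6.
Certifying cut of size 6: {r0→r3, r0→r4, r0→r5, r0→r6, r0→r7, r0→r8}.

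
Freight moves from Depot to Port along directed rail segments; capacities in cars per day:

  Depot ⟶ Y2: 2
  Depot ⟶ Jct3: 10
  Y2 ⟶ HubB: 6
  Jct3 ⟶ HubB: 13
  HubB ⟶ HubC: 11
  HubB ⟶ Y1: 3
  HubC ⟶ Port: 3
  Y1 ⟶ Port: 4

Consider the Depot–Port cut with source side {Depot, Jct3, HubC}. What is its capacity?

18

Edges leaving {Depot, Jct3, HubC}: Depot→Y2 (2), Jct3→HubB (13), HubC→Port (3).
Cut capacity = 2 + 13 + 3 = 18.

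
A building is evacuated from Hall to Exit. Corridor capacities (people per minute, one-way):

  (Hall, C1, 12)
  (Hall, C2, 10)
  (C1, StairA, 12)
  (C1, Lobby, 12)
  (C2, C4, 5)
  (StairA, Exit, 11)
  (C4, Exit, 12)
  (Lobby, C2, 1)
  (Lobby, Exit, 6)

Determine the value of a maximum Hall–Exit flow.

17

Augment Hall→C1→StairA→Exit: bottleneck 11, flow now 11.
Augment Hall→C1→Lobby→Exit: bottleneck 1, flow now 12.
Augment Hall→C2→C4→Exit: bottleneck 5, flow now 17.
No augmenting path remains; maximum flow = 17.
In the residual graph, reachable from Hall: {Hall, C2}.
Min-cut edges: Hall→C1 (12), C2→C4 (5); capacity 12 + 5 = 17.
This cut is saturated, so no flow can exceed 17.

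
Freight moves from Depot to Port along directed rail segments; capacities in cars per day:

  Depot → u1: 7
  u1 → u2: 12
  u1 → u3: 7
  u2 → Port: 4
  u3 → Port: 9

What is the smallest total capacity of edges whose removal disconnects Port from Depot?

7

Augment Depot→u1→u2→Port: bottleneck 4, flow now 4.
Augment Depot→u1→u3→Port: bottleneck 3, flow now 7.
No augmenting path remains; maximum flow = 7.
By max-flow min-cut, the minimum cut capacity equals the max flow.
In the residual graph, reachable from Depot: {Depot}.
Min-cut edges: Depot→u1 (7); capacity 7 = 7.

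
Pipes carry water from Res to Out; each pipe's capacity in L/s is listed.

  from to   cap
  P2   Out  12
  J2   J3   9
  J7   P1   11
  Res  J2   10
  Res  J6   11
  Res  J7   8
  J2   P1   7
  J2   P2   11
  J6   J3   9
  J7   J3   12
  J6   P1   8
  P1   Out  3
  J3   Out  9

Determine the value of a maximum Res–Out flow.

Augment Res→J7→P1→Out: bottleneck 3, flow now 3.
Augment Res→J7→J3→Out: bottleneck 5, flow now 8.
Augment Res→J6→J3→Out: bottleneck 4, flow now 12.
Augment Res→J2→P2→Out: bottleneck 10, flow now 22.
No augmenting path remains; maximum flow = 22.
In the residual graph, reachable from Res: {Res, J7, J6, P1, J3}.
Min-cut edges: Res→J2 (10), P1→Out (3), J3→Out (9); capacity 10 + 3 + 9 = 22.
This cut is saturated, so no flow can exceed 22.

22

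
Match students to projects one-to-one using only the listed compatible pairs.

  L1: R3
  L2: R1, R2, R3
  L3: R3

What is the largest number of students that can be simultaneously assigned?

Unit-capacity flow: source→left, listed edges, right→sink; max matching = max flow.
Augmenting path L1→R3 (+1); matched 1.
Augmenting path L2→R1 (+1); matched 2.
No augmenting path remains; maximum matching = 2.
König certificate: {L2, R3} is a vertex cover of size 2 (every listed pair touches it), so no matching can be larger.

2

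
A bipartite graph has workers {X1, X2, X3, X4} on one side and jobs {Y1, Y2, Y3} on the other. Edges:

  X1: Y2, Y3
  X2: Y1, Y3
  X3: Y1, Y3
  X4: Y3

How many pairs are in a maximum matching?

Unit-capacity flow: source→left, listed edges, right→sink; max matching = max flow.
Augmenting path X1→Y2 (+1); matched 1.
Augmenting path X2→Y1 (+1); matched 2.
Augmenting path X3→Y3 (+1); matched 3.
No augmenting path remains; maximum matching = 3.
König certificate: {X1, Y1, Y3} is a vertex cover of size 3 (every listed pair touches it), so no matching can be larger.

3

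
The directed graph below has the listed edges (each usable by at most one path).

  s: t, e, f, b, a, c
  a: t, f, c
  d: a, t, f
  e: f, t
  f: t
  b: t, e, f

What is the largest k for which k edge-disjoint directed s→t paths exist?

5

Assign every edge capacity 1; by Menger, the answer equals the max flow.
Path s→t (+1); total 1.
Path s→a→t (+1); total 2.
Path s→b→t (+1); total 3.
Path s→e→t (+1); total 4.
Path s→f→t (+1); total 5.
No residual s→t path; max flow = 5.
Certifying cut of size 5: {s→a, s→b, s→e, s→f, s→t}.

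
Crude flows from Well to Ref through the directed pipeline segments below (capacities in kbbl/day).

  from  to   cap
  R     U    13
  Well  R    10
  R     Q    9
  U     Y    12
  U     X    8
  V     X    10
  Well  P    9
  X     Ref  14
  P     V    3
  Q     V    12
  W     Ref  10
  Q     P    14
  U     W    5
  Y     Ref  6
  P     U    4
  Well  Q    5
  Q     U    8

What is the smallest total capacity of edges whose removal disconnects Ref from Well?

Augment Well→P→U→W→Ref: bottleneck 4, flow now 4.
Augment Well→P→V→X→Ref: bottleneck 3, flow now 7.
Augment Well→Q→U→W→Ref: bottleneck 1, flow now 8.
Augment Well→Q→U→X→Ref: bottleneck 4, flow now 12.
Augment Well→R→U→X→Ref: bottleneck 4, flow now 16.
Augment Well→R→U→Y→Ref: bottleneck 6, flow now 22.
No augmenting path remains; maximum flow = 22.
By max-flow min-cut, the minimum cut capacity equals the max flow.
In the residual graph, reachable from Well: {Well, P}.
Min-cut edges: Well→Q (5), Well→R (10), P→U (4), P→V (3); capacity 5 + 10 + 4 + 3 = 22.

22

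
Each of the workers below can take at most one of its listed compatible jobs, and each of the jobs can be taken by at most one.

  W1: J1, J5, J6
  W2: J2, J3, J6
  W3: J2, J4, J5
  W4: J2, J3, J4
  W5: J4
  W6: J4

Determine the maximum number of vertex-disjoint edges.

5

Unit-capacity flow: source→left, listed edges, right→sink; max matching = max flow.
Augmenting path W1→J1 (+1); matched 1.
Augmenting path W2→J2 (+1); matched 2.
Augmenting path W3→J4 (+1); matched 3.
Augmenting path W4→J3 (+1); matched 4.
Augmenting path W5→J4→W3→J5 (+1); matched 5.
No augmenting path remains; maximum matching = 5.
König certificate: {W1, W2, W3, W4, J4} is a vertex cover of size 5 (every listed pair touches it), so no matching can be larger.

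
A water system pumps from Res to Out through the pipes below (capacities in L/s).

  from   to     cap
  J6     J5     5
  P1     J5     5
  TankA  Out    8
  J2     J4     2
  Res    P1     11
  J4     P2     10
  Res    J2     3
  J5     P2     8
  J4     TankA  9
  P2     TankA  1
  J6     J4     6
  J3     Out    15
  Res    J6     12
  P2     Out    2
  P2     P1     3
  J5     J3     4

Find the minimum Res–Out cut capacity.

14

Augment Res→P1→J5→P2→Out: bottleneck 2, flow now 2.
Augment Res→P1→J5→J3→Out: bottleneck 3, flow now 5.
Augment Res→J2→J4→TankA→Out: bottleneck 2, flow now 7.
Augment Res→J6→J4→TankA→Out: bottleneck 6, flow now 13.
Augment Res→J6→J5→J3→Out: bottleneck 1, flow now 14.
No augmenting path remains; maximum flow = 14.
By max-flow min-cut, the minimum cut capacity equals the max flow.
In the residual graph, reachable from Res: {Res, P1, J2, J6, J4, J5, P2, TankA}.
Min-cut edges: J5→J3 (4), P2→Out (2), TankA→Out (8); capacity 4 + 2 + 8 = 14.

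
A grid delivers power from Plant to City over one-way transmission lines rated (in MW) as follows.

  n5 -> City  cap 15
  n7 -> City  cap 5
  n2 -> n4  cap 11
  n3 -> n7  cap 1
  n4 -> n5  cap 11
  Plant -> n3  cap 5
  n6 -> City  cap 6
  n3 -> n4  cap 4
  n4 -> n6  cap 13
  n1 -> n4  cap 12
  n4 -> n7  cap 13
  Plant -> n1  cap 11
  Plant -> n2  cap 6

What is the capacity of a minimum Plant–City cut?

Augment Plant→n3→n7→City: bottleneck 1, flow now 1.
Augment Plant→n1→n4→n5→City: bottleneck 11, flow now 12.
Augment Plant→n2→n4→n6→City: bottleneck 6, flow now 18.
Augment Plant→n3→n4→n7→City: bottleneck 4, flow now 22.
No augmenting path remains; maximum flow = 22.
By max-flow min-cut, the minimum cut capacity equals the max flow.
In the residual graph, reachable from Plant: {Plant}.
Min-cut edges: Plant→n1 (11), Plant→n2 (6), Plant→n3 (5); capacity 11 + 6 + 5 = 22.

22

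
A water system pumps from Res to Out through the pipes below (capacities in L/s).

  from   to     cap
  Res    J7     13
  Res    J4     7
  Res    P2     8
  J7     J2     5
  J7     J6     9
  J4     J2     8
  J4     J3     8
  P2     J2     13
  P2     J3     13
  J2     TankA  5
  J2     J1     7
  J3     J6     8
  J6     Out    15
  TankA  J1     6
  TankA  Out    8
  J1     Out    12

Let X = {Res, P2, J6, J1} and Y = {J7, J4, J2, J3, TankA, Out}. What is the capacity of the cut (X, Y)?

Edges leaving {Res, P2, J6, J1}: Res→J7 (13), Res→J4 (7), P2→J2 (13), P2→J3 (13), J6→Out (15), J1→Out (12).
Cut capacity = 13 + 7 + 13 + 13 + 15 + 12 = 73.

73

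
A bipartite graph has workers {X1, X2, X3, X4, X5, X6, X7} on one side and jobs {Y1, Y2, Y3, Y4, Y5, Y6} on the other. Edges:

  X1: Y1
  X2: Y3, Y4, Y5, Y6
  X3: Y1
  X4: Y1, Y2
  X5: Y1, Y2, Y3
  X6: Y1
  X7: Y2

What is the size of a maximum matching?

4

Unit-capacity flow: source→left, listed edges, right→sink; max matching = max flow.
Augmenting path X1→Y1 (+1); matched 1.
Augmenting path X2→Y3 (+1); matched 2.
Augmenting path X4→Y2 (+1); matched 3.
Augmenting path X5→Y3→X2→Y4 (+1); matched 4.
No augmenting path remains; maximum matching = 4.
König certificate: {X2, X5, Y1, Y2} is a vertex cover of size 4 (every listed pair touches it), so no matching can be larger.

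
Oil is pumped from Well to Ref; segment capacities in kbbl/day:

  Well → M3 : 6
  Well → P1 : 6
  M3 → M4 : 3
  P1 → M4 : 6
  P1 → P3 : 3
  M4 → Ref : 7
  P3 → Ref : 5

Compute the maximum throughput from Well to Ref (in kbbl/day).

Augment Well→M3→M4→Ref: bottleneck 3, flow now 3.
Augment Well→P1→M4→Ref: bottleneck 4, flow now 7.
Augment Well→P1→P3→Ref: bottleneck 2, flow now 9.
No augmenting path remains; maximum flow = 9.
In the residual graph, reachable from Well: {Well, M3}.
Min-cut edges: Well→P1 (6), M3→M4 (3); capacity 6 + 3 = 9.
This cut is saturated, so no flow can exceed 9.

9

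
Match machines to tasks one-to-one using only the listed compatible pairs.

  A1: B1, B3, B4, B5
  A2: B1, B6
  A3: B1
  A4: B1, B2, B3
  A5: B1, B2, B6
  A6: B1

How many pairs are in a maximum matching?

Unit-capacity flow: source→left, listed edges, right→sink; max matching = max flow.
Augmenting path A1→B1 (+1); matched 1.
Augmenting path A2→B6 (+1); matched 2.
Augmenting path A4→B2 (+1); matched 3.
Augmenting path A3→B1→A1→B3 (+1); matched 4.
Augmenting path A5→B2→A4→B3→A1→B4 (+1); matched 5.
No augmenting path remains; maximum matching = 5.
König certificate: {A1, A2, A4, A5, B1} is a vertex cover of size 5 (every listed pair touches it), so no matching can be larger.

5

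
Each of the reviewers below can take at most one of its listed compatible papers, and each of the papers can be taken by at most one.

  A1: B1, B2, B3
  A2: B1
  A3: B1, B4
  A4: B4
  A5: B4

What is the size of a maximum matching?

Unit-capacity flow: source→left, listed edges, right→sink; max matching = max flow.
Augmenting path A1→B1 (+1); matched 1.
Augmenting path A3→B4 (+1); matched 2.
Augmenting path A2→B1→A1→B2 (+1); matched 3.
No augmenting path remains; maximum matching = 3.
König certificate: {A1, B1, B4} is a vertex cover of size 3 (every listed pair touches it), so no matching can be larger.

3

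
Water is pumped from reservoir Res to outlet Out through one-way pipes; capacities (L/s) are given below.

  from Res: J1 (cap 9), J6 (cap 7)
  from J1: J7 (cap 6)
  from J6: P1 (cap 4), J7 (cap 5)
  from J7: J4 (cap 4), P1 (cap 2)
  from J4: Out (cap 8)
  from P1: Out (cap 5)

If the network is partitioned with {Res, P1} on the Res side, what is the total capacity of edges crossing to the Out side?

21

Edges leaving {Res, P1}: Res→J1 (9), Res→J6 (7), P1→Out (5).
Cut capacity = 9 + 7 + 5 = 21.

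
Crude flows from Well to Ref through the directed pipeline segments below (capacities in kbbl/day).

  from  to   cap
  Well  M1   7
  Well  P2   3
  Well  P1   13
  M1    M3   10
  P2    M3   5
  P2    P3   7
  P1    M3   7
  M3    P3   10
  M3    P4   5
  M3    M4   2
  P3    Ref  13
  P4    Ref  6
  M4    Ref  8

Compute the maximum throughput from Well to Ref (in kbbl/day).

17

Augment Well→P2→P3→Ref: bottleneck 3, flow now 3.
Augment Well→M1→M3→P3→Ref: bottleneck 7, flow now 10.
Augment Well→P1→M3→P3→Ref: bottleneck 3, flow now 13.
Augment Well→P1→M3→P4→Ref: bottleneck 4, flow now 17.
No augmenting path remains; maximum flow = 17.
In the residual graph, reachable from Well: {Well, P1}.
Min-cut edges: Well→M1 (7), Well→P2 (3), P1→M3 (7); capacity 7 + 3 + 7 = 17.
This cut is saturated, so no flow can exceed 17.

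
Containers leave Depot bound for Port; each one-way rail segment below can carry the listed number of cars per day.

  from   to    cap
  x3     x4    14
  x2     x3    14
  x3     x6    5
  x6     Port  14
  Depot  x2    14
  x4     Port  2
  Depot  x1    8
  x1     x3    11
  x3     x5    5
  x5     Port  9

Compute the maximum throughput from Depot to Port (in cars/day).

Augment Depot→x1→x3→x4→Port: bottleneck 2, flow now 2.
Augment Depot→x1→x3→x5→Port: bottleneck 5, flow now 7.
Augment Depot→x1→x3→x6→Port: bottleneck 1, flow now 8.
Augment Depot→x2→x3→x6→Port: bottleneck 4, flow now 12.
No augmenting path remains; maximum flow = 12.
In the residual graph, reachable from Depot: {Depot, x1, x2, x3, x4}.
Min-cut edges: x3→x5 (5), x3→x6 (5), x4→Port (2); capacity 5 + 5 + 2 = 12.
This cut is saturated, so no flow can exceed 12.

12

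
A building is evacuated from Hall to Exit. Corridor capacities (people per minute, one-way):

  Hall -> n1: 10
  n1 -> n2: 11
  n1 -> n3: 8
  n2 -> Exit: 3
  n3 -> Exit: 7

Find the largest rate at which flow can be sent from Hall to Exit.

Augment Hall→n1→n2→Exit: bottleneck 3, flow now 3.
Augment Hall→n1→n3→Exit: bottleneck 7, flow now 10.
No augmenting path remains; maximum flow = 10.
In the residual graph, reachable from Hall: {Hall}.
Min-cut edges: Hall→n1 (10); capacity 10 = 10.
This cut is saturated, so no flow can exceed 10.

10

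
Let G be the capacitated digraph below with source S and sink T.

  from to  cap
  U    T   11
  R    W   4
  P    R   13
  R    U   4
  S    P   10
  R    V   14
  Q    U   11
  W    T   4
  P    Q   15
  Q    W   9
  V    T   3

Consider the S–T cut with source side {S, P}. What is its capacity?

28

Edges leaving {S, P}: P→Q (15), P→R (13).
Cut capacity = 15 + 13 = 28.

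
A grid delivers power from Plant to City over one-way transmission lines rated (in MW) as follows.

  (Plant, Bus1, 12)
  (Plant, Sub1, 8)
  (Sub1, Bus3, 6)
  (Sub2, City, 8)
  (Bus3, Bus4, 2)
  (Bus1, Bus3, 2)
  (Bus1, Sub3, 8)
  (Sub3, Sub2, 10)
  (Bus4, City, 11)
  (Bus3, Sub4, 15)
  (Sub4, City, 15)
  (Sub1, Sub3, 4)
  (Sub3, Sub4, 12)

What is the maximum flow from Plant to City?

18

Augment Plant→Bus1→Sub3→Sub2→City: bottleneck 8, flow now 8.
Augment Plant→Bus1→Bus3→Sub4→City: bottleneck 2, flow now 10.
Augment Plant→Sub1→Sub3→Sub4→City: bottleneck 4, flow now 14.
Augment Plant→Sub1→Bus3→Sub4→City: bottleneck 4, flow now 18.
No augmenting path remains; maximum flow = 18.
In the residual graph, reachable from Plant: {Plant, Bus1}.
Min-cut edges: Plant→Sub1 (8), Bus1→Sub3 (8), Bus1→Bus3 (2); capacity 8 + 8 + 2 = 18.
This cut is saturated, so no flow can exceed 18.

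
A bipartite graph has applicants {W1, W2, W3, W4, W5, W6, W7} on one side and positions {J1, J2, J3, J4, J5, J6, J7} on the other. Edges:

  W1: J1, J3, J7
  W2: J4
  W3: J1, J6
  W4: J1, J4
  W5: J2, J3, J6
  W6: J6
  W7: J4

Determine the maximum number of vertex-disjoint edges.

Unit-capacity flow: source→left, listed edges, right→sink; max matching = max flow.
Augmenting path W1→J1 (+1); matched 1.
Augmenting path W2→J4 (+1); matched 2.
Augmenting path W3→J6 (+1); matched 3.
Augmenting path W5→J2 (+1); matched 4.
Augmenting path W4→J1→W1→J3 (+1); matched 5.
No augmenting path remains; maximum matching = 5.
König certificate: {W1, W5, J1, J4, J6} is a vertex cover of size 5 (every listed pair touches it), so no matching can be larger.

5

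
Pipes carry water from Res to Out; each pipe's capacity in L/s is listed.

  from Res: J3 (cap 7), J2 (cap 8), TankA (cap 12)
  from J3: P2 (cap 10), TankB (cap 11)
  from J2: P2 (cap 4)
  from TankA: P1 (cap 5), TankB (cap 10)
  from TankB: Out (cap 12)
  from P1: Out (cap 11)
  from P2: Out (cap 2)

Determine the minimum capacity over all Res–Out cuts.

19

Augment Res→J3→TankB→Out: bottleneck 7, flow now 7.
Augment Res→J2→P2→Out: bottleneck 2, flow now 9.
Augment Res→TankA→TankB→Out: bottleneck 5, flow now 14.
Augment Res→TankA→P1→Out: bottleneck 5, flow now 19.
No augmenting path remains; maximum flow = 19.
By max-flow min-cut, the minimum cut capacity equals the max flow.
In the residual graph, reachable from Res: {Res, J3, J2, TankA, TankB, P2}.
Min-cut edges: TankA→P1 (5), TankB→Out (12), P2→Out (2); capacity 5 + 12 + 2 = 19.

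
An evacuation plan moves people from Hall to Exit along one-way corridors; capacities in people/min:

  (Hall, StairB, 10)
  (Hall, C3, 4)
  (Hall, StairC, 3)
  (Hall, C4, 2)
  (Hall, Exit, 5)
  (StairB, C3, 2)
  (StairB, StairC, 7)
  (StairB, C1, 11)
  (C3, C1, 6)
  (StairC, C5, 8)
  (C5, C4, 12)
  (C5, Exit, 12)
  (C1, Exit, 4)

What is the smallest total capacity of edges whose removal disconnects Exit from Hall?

17

Augment Hall→Exit: bottleneck 5, flow now 5.
Augment Hall→StairB→C1→Exit: bottleneck 4, flow now 9.
Augment Hall→StairC→C5→Exit: bottleneck 3, flow now 12.
Augment Hall→StairB→StairC→C5→Exit: bottleneck 5, flow now 17.
No augmenting path remains; maximum flow = 17.
By max-flow min-cut, the minimum cut capacity equals the max flow.
In the residual graph, reachable from Hall: {Hall, StairB, C3, StairC, C1, C4}.
Min-cut edges: Hall→Exit (5), StairC→C5 (8), C1→Exit (4); capacity 5 + 8 + 4 = 17.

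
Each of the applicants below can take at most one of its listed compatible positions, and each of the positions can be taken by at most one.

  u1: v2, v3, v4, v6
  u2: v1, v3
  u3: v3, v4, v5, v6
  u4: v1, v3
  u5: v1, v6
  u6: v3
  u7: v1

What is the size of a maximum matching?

Unit-capacity flow: source→left, listed edges, right→sink; max matching = max flow.
Augmenting path u1→v2 (+1); matched 1.
Augmenting path u2→v1 (+1); matched 2.
Augmenting path u3→v3 (+1); matched 3.
Augmenting path u5→v6 (+1); matched 4.
Augmenting path u4→v3→u3→v4 (+1); matched 5.
No augmenting path remains; maximum matching = 5.
König certificate: {u1, u3, u5, v1, v3} is a vertex cover of size 5 (every listed pair touches it), so no matching can be larger.

5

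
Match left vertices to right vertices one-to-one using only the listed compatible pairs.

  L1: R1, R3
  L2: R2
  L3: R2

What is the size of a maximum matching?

2

Unit-capacity flow: source→left, listed edges, right→sink; max matching = max flow.
Augmenting path L1→R1 (+1); matched 1.
Augmenting path L2→R2 (+1); matched 2.
No augmenting path remains; maximum matching = 2.
König certificate: {L1, R2} is a vertex cover of size 2 (every listed pair touches it), so no matching can be larger.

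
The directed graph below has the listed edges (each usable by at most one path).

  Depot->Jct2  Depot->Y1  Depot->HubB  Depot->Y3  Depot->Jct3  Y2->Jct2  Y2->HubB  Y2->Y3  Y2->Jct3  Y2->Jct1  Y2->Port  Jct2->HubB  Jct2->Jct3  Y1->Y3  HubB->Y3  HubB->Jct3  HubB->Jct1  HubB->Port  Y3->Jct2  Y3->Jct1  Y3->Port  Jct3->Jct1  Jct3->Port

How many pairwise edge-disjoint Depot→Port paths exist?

3

Assign every edge capacity 1; by Menger, the answer equals the max flow.
Path Depot→HubB→Port (+1); total 1.
Path Depot→Y3→Port (+1); total 2.
Path Depot→Jct3→Port (+1); total 3.
No residual Depot→Port path; max flow = 3.
Certifying cut of size 3: {HubB→Port, Jct3→Port, Y3→Port}.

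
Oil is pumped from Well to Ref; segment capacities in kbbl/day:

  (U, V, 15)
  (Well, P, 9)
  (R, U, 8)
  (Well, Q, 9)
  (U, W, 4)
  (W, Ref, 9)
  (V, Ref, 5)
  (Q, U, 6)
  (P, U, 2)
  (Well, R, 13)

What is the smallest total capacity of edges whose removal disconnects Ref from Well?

Augment Well→P→U→V→Ref: bottleneck 2, flow now 2.
Augment Well→Q→U→V→Ref: bottleneck 3, flow now 5.
Augment Well→Q→U→W→Ref: bottleneck 3, flow now 8.
Augment Well→R→U→W→Ref: bottleneck 1, flow now 9.
No augmenting path remains; maximum flow = 9.
By max-flow min-cut, the minimum cut capacity equals the max flow.
In the residual graph, reachable from Well: {Well, P, Q, R, U, V}.
Min-cut edges: U→W (4), V→Ref (5); capacity 4 + 5 = 9.

9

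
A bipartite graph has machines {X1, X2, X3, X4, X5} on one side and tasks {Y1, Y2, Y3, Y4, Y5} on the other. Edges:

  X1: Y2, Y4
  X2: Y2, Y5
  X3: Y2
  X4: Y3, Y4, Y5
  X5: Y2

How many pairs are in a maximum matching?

Unit-capacity flow: source→left, listed edges, right→sink; max matching = max flow.
Augmenting path X1→Y2 (+1); matched 1.
Augmenting path X2→Y5 (+1); matched 2.
Augmenting path X4→Y3 (+1); matched 3.
Augmenting path X3→Y2→X1→Y4 (+1); matched 4.
No augmenting path remains; maximum matching = 4.
König certificate: {X1, X2, X4, Y2} is a vertex cover of size 4 (every listed pair touches it), so no matching can be larger.

4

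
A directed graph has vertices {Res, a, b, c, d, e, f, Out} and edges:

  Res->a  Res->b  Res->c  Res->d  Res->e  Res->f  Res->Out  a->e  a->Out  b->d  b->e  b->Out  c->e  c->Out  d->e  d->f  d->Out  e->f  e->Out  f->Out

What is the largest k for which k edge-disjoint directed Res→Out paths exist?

Assign every edge capacity 1; by Menger, the answer equals the max flow.
Path Res→Out (+1); total 1.
Path Res→a→Out (+1); total 2.
Path Res→b→Out (+1); total 3.
Path Res→c→Out (+1); total 4.
Path Res→d→Out (+1); total 5.
Path Res→e→Out (+1); total 6.
Path Res→f→Out (+1); total 7.
No residual Res→Out path; max flow = 7.
Certifying cut of size 7: {Res→Out, Res→a, Res→b, Res→c, Res→d, Res→e, Res→f}.

7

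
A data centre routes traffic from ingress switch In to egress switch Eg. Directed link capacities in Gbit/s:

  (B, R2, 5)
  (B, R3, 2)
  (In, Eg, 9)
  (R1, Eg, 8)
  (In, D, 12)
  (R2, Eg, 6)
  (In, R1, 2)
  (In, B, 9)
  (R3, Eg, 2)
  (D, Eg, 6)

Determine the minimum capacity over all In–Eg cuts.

24

Augment In→Eg: bottleneck 9, flow now 9.
Augment In→D→Eg: bottleneck 6, flow now 15.
Augment In→R1→Eg: bottleneck 2, flow now 17.
Augment In→B→R2→Eg: bottleneck 5, flow now 22.
Augment In→B→R3→Eg: bottleneck 2, flow now 24.
No augmenting path remains; maximum flow = 24.
By max-flow min-cut, the minimum cut capacity equals the max flow.
In the residual graph, reachable from In: {In, D, B}.
Min-cut edges: In→R1 (2), In→Eg (9), D→Eg (6), B→R2 (5), B→R3 (2); capacity 2 + 9 + 6 + 5 + 2 = 24.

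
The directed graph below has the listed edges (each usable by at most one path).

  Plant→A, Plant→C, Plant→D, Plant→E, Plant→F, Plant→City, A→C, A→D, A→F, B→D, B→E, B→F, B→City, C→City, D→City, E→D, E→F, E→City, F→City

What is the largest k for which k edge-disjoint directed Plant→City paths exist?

5

Assign every edge capacity 1; by Menger, the answer equals the max flow.
Path Plant→City (+1); total 1.
Path Plant→C→City (+1); total 2.
Path Plant→D→City (+1); total 3.
Path Plant→E→City (+1); total 4.
Path Plant→F→City (+1); total 5.
No residual Plant→City path; max flow = 5.
Certifying cut of size 5: {C→City, D→City, F→City, Plant→City, Plant→E}.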